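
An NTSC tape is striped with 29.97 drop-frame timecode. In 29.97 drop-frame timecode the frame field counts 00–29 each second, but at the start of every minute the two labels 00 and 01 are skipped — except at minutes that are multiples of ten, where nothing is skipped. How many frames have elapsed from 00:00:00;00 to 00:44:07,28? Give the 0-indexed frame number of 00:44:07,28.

79358

As if non-drop at 30 labels/s: (0 × 3600 + 44 × 60 + 7) × 30 + 28 = 79438.
Minute boundaries passed: 44; those not divisible by 10: 44 − 4 = 40; dropped labels = 2 × 40 = 80.
Actual frame index = 79438 − 80 = 79358.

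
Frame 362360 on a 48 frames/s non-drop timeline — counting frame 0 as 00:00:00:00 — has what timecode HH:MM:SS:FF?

02:05:49:08

362360 ÷ 48 = 7549 full seconds, remainder 8 frames.
7549 s = 2 h 5 min 49 s.
Timecode: 02:05:49:08.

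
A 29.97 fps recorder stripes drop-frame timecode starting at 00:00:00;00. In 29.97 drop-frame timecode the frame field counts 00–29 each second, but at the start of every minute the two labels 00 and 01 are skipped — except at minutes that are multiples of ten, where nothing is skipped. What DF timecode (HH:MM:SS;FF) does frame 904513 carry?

08:23:00;19

Ten DF minutes hold 17982 frames, so frame 904513 lies in block 50 (frames 899100–917081) with 5413 frames into that block.
The block's first minute is 1800 frames and the rest 1798 each; 5413 frames reaches minute 3, so 50 × 18 + 3 × 2 = 906 labels have been skipped so far.
Adding those back, label number 904513 + 906 = 905419 at 30 labels/s is 30180 s + 19 f = 8 h 23 min 0 s frame 19, i.e. 08:23:00;19.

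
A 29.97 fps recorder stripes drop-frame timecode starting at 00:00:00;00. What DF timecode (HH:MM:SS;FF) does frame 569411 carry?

05:16:39;11

Each 10-minute DF block holds 10 × 60 × 30 − 9 × 2 = 17982 frames. 569411 ÷ 17982 → 31 full blocks, remainder 11969.
Within the partial block the first minute is 1800 frames and each further minute 1798, so 6 further minute boundaries passed. Total skipped labels = 18 × 31 + 2 × 6 = 570.
Non-drop label index = 569411 + 570 = 569981; at 30 labels/s that is 05:16:39:11, i.e. DF 05:16:39;11.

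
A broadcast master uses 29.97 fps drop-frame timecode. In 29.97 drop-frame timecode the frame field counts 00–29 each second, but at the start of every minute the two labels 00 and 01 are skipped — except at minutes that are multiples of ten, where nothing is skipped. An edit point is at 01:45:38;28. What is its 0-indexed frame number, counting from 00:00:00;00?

As if non-drop at 30 labels/s: (1 × 3600 + 45 × 60 + 38) × 30 + 28 = 190168.
Minute boundaries passed: 105; those not divisible by 10: 105 − 10 = 95; dropped labels = 2 × 95 = 190.
Actual frame index = 190168 − 190 = 189978.

189978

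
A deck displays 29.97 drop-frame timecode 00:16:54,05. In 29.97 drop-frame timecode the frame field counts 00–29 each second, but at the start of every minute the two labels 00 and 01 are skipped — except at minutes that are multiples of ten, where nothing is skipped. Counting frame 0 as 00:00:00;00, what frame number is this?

30395

As if non-drop at 30 labels/s: (0 × 3600 + 16 × 60 + 54) × 30 + 5 = 30425.
Minute boundaries passed: 16; those not divisible by 10: 16 − 1 = 15; dropped labels = 2 × 15 = 30.
Actual frame index = 30425 − 30 = 30395.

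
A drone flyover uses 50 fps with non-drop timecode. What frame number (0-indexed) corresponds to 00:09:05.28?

27278

Total seconds to the label: (0 × 3600 + 9 × 60 + 5) = 545.
Frame index = 545 × 50 + 28 = 27278.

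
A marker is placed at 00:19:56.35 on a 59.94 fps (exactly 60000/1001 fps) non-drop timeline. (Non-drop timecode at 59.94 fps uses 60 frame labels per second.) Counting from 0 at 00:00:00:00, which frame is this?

Total seconds to the label: (0 × 3600 + 19 × 60 + 56) = 1196.
Frame index = 1196 × 60 + 35 = 71795.

frame 71795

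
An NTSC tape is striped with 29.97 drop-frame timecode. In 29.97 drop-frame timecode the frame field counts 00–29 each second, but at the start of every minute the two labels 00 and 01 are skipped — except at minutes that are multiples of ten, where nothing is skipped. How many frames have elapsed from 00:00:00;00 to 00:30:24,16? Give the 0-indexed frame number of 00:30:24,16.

As if non-drop at 30 labels/s: (0 × 3600 + 30 × 60 + 24) × 30 + 16 = 54736.
Minute boundaries passed: 30; those not divisible by 10: 30 − 3 = 27; dropped labels = 2 × 27 = 54.
Actual frame index = 54736 − 54 = 54682.

54682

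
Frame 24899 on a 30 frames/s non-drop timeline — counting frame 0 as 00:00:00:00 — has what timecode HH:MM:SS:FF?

00:13:49:29

24899 ÷ 30 = 829 full seconds, remainder 29 frames.
829 s = 0 h 13 min 49 s.
Timecode: 00:13:49:29.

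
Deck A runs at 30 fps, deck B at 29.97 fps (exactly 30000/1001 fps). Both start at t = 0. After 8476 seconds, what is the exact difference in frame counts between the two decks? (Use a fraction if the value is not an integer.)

A emits 30 × 8476 = 254280 frames; B emits 30000/1001 × 8476 = 19560000/77.
Difference = 19560/77 frames (≈ 254.0260); B is behind A.

19560/77 frames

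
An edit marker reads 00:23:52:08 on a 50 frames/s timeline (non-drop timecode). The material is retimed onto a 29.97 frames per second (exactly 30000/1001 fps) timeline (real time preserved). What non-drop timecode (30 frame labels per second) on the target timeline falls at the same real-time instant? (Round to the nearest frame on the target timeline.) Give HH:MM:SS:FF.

00:23:50:22

Source frame index: (0×3600 + 23×60 + 52) × 50 + 8 = 71608.
Real time: 71608 / (50) = 35804/25 s.
Target frame: (35804/25) × (30000/1001) = 42964800/1001 ≈ 42921.878 → 42922.
At 30 labels/s: frame 42922 → 00:23:50:22.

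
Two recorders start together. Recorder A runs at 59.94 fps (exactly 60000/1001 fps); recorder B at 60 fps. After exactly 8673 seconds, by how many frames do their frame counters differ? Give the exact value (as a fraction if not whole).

74340/143 frames

A emits 60000/1001 × 8673 = 74340000/143 frames; B emits 60 × 8673 = 520380.
Difference = 74340/143 frames (≈ 519.8601); B is ahead of A.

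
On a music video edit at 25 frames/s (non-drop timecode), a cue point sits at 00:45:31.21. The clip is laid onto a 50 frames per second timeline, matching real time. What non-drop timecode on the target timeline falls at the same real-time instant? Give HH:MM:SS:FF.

00:45:31:42

Source frame index: (0×3600 + 45×60 + 31) × 25 + 21 = 68296.
Real time: 68296 / (25) = 68296/25 s.
Target frame: (68296/25) × (50) = 136592.
At 50 labels/s: frame 136592 → 00:45:31:42.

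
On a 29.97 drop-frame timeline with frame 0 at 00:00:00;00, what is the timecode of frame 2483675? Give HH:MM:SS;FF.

23:01:12;01

Ten DF minutes hold 17982 frames, so frame 2483675 lies in block 138 (frames 2481516–2499497) with 2159 frames into that block.
The block's first minute is 1800 frames and the rest 1798 each; 2159 frames reaches minute 1, so 138 × 18 + 1 × 2 = 2486 labels have been skipped so far.
Adding those back, label number 2483675 + 2486 = 2486161 at 30 labels/s is 82872 s + 1 f = 23 h 1 min 12 s frame 1, i.e. 23:01:12;01.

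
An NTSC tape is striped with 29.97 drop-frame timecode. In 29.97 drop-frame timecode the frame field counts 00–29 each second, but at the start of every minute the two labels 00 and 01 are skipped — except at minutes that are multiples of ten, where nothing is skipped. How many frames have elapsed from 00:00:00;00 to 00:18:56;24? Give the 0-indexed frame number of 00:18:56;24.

Complete 10-minute blocks: 1, each 17982 frames → 17982.
Remaining 8 whole minutes in the current block: 1800 + 7 × 1798 = 14386 frames.
Within the current minute: 56 × 30 + 24 − 2 = 1702 (labels ;00/;01 skipped at this minute). Total = 17982 + 14386 + 1702 = 34070.

34070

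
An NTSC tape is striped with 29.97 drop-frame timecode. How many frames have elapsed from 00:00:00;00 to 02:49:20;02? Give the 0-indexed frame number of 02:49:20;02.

As if non-drop at 30 labels/s: (2 × 3600 + 49 × 60 + 20) × 30 + 2 = 304802.
Minute boundaries passed: 169; those not divisible by 10: 169 − 16 = 153; dropped labels = 2 × 153 = 306.
Actual frame index = 304802 − 306 = 304496.

304496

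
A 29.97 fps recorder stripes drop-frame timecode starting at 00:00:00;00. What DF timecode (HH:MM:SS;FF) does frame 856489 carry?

Ten DF minutes hold 17982 frames, so frame 856489 lies in block 47 (frames 845154–863135) with 11335 frames into that block.
The block's first minute is 1800 frames and the rest 1798 each; 11335 frames reaches minute 6, so 47 × 18 + 6 × 2 = 858 labels have been skipped so far.
Adding those back, label number 856489 + 858 = 857347 at 30 labels/s is 28578 s + 7 f = 7 h 56 min 18 s frame 7, i.e. 07:56:18;07.

07:56:18;07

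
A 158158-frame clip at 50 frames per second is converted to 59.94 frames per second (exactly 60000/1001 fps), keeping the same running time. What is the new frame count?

Target frames = source frames × (target rate / source rate) = 158158 × (60000/1001)/(50) = 158158 × 1200/1001 = 189600.

189600 frames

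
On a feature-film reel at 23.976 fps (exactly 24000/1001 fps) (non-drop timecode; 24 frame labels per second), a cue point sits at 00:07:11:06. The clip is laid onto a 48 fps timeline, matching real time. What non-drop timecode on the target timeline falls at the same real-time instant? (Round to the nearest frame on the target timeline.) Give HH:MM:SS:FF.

Source frame index: (0×3600 + 7×60 + 11) × 24 + 6 = 10350.
Real time: 10350 / (24000/1001) = 69069/160 s.
Target frame: (69069/160) × (48) = 207207/10 ≈ 20720.700 → 20721.
At 48 labels/s: frame 20721 → 00:07:11:33.

00:07:11:33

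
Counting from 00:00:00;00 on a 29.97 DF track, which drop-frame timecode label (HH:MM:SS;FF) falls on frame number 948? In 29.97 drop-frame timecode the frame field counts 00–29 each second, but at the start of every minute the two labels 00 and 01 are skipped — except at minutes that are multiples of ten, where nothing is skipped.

00:00:31;18

Ten DF minutes hold 17982 frames, so frame 948 lies in block 0 (frames 0–17981) with 948 frames into that block.
The block's first minute is 1800 frames and the rest 1798 each; 948 frames reaches minute 0, so 0 × 18 + 0 × 2 = 0 labels have been skipped so far.
Adding those back, label number 948 + 0 = 948 at 30 labels/s is 31 s + 18 f = 0 h 0 min 31 s frame 18, i.e. 00:00:31;18.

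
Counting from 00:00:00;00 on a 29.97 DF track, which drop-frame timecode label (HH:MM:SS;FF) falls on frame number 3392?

Each 10-minute DF block holds 10 × 60 × 30 − 9 × 2 = 17982 frames. 3392 ÷ 17982 → 0 full blocks, remainder 3392.
Within the partial block the first minute is 1800 frames and each further minute 1798, so 1 further minute boundary passed. Total skipped labels = 18 × 0 + 2 × 1 = 2.
Non-drop label index = 3392 + 2 = 3394; at 30 labels/s that is 00:01:53:04, i.e. DF 00:01:53;04.

00:01:53;04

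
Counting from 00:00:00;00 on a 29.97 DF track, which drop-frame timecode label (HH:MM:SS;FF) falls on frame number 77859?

00:43:17;27

Each 10-minute DF block holds 10 × 60 × 30 − 9 × 2 = 17982 frames. 77859 ÷ 17982 → 4 full blocks, remainder 5931.
Within the partial block the first minute is 1800 frames and each further minute 1798, so 3 further minute boundaries passed. Total skipped labels = 18 × 4 + 2 × 3 = 78.
Non-drop label index = 77859 + 78 = 77937; at 30 labels/s that is 00:43:17:27, i.e. DF 00:43:17;27.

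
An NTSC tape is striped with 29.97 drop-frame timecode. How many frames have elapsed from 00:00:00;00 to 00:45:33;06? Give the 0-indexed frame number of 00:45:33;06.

81914

Complete 10-minute blocks: 4, each 17982 frames → 71928.
Remaining 5 whole minutes in the current block: 1800 + 4 × 1798 = 8992 frames.
Within the current minute: 33 × 30 + 6 − 2 = 994 (labels ;00/;01 skipped at this minute). Total = 71928 + 8992 + 994 = 81914.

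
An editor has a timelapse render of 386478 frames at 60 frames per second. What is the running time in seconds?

6441.3 seconds

Running time = 386478 / (60) = 6441.3 s.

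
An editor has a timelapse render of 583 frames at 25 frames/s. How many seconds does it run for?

23.32 seconds

Running time = 583 / (25) = 23.32 s.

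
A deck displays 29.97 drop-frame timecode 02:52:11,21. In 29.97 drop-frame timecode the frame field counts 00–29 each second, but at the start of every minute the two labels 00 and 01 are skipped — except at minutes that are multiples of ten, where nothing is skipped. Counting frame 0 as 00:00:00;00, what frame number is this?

309641

As if non-drop at 30 labels/s: (2 × 3600 + 52 × 60 + 11) × 30 + 21 = 309951.
Minute boundaries passed: 172; those not divisible by 10: 172 − 17 = 155; dropped labels = 2 × 155 = 310.
Actual frame index = 309951 − 310 = 309641.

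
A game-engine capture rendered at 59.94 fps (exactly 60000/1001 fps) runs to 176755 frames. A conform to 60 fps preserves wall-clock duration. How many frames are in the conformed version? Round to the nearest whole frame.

176932 frames

Frames at target rate = 176755 × (60) / (60000/1001) = 35386351/200 ≈ 176931.755.
Nearest whole frame: 176932.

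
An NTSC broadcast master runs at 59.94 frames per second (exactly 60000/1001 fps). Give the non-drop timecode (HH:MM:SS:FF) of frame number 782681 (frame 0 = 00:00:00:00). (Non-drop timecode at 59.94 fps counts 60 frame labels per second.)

03:37:24:41

782681 ÷ 60 = 13044 full seconds, remainder 41 frames.
13044 s = 3 h 37 min 24 s.
Timecode: 03:37:24:41.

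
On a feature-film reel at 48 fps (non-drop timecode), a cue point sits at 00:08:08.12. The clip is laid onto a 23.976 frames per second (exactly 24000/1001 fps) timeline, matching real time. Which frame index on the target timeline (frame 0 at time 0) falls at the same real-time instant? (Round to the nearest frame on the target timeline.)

frame 11706

Source frame index: (0×3600 + 8×60 + 8) × 48 + 12 = 23436.
Real time: 23436 / (48) = 1953/4 s.
Target frame: (1953/4) × (24000/1001) = 1674000/143 ≈ 11706.294 → 11706.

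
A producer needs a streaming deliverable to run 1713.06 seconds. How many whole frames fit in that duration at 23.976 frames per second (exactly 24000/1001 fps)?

Frames = 1713.06 × 24000/1001 = 41113440/1001 ≈ 41072.3676.
Complete frames: 41072.

41072 frames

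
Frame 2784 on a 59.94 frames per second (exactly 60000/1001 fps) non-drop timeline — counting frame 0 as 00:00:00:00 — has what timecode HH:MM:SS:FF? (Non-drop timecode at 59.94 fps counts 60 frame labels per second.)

00:00:46:24

2784 ÷ 60 = 46 full seconds, remainder 24 frames.
46 s = 0 h 0 min 46 s.
Timecode: 00:00:46:24.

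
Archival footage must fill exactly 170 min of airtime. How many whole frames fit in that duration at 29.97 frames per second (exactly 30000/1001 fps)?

305694 frames

170 min = 10200 s.
Frames = 10200 × 30000/1001 = 306000000/1001 ≈ 305694.3057.
Complete frames: 305694.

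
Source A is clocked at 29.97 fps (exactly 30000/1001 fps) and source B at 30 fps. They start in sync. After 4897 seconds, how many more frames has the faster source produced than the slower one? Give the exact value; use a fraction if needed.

A emits 30000/1001 × 4897 = 146910000/1001 frames; B emits 30 × 4897 = 146910.
Difference = 146910/1001 frames (≈ 146.7632); B is ahead of A.

146910/1001 frames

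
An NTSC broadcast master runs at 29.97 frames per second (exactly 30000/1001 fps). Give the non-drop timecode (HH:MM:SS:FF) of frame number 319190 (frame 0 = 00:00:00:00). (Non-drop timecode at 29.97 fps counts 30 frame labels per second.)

319190 ÷ 30 = 10639 full seconds, remainder 20 frames.
10639 s = 2 h 57 min 19 s.
Timecode: 02:57:19:20.

02:57:19:20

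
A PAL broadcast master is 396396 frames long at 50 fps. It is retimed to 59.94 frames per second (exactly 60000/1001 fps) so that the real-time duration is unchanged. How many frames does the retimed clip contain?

Target frames = source frames × (target rate / source rate) = 396396 × (60000/1001)/(50) = 396396 × 1200/1001 = 475200.

475200 frames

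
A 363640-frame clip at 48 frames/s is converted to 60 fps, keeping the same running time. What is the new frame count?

454550 frames

Target frames = source frames × (target rate / source rate) = 363640 × (60)/(48) = 363640 × 5/4 = 454550.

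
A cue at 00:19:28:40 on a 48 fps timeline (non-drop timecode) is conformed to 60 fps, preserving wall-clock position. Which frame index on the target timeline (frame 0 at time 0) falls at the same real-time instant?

frame 70130

Source frame index: (0×3600 + 19×60 + 28) × 48 + 40 = 56104.
Real time: 56104 / (48) = 7013/6 s.
Target frame: (7013/6) × (60) = 70130.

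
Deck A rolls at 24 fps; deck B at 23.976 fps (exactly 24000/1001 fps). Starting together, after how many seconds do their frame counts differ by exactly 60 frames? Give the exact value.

The gap grows by |24000/1001 − 24| = 24/1001 frames per second.
Time for a 60-frame gap: 60 ÷ (24/1001) = 2502.5 s.

2502.5 seconds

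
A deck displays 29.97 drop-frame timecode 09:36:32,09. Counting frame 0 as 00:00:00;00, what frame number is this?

1036731

Complete 10-minute blocks: 57, each 17982 frames → 1024974.
Remaining 6 whole minutes in the current block: 1800 + 5 × 1798 = 10790 frames.
Within the current minute: 32 × 30 + 9 − 2 = 967 (labels ;00/;01 skipped at this minute). Total = 1024974 + 10790 + 967 = 1036731.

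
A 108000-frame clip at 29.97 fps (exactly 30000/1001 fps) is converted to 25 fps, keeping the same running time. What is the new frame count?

90090 frames

Target frames = source frames × (target rate / source rate) = 108000 × (25)/(30000/1001) = 108000 × 1001/1200 = 90090.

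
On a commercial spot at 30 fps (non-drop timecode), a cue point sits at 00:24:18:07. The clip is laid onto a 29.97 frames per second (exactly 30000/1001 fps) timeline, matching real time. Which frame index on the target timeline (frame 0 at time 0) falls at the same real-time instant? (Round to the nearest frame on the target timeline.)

Source frame index: (0×3600 + 24×60 + 18) × 30 + 7 = 43747.
Real time: 43747 / (30) = 43747/30 s.
Target frame: (43747/30) × (30000/1001) = 3977000/91 ≈ 43703.297 → 43703.

frame 43703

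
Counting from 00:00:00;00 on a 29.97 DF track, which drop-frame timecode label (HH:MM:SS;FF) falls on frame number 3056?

00:01:41;28

Ten DF minutes hold 17982 frames, so frame 3056 lies in block 0 (frames 0–17981) with 3056 frames into that block.
The block's first minute is 1800 frames and the rest 1798 each; 3056 frames reaches minute 1, so 0 × 18 + 1 × 2 = 2 labels have been skipped so far.
Adding those back, label number 3056 + 2 = 3058 at 30 labels/s is 101 s + 28 f = 0 h 1 min 41 s frame 28, i.e. 00:01:41;28.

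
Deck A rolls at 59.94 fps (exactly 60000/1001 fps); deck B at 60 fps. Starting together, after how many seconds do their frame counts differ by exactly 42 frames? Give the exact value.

The gap grows by |60 − 60000/1001| = 60/1001 frames per second.
Time for a 42-frame gap: 42 ÷ (60/1001) = 700.7 s.

700.7 seconds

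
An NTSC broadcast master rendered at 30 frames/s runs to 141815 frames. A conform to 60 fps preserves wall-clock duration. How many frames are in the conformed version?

283630 frames

Frames at target rate = 141815 × (60) / (30) = 283630.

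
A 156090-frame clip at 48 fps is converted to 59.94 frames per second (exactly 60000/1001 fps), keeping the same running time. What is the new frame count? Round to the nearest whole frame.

Frames at target rate = 156090 × (60000/1001) / (48) = 17737500/91 ≈ 194917.582.
Nearest whole frame: 194918.

194918 frames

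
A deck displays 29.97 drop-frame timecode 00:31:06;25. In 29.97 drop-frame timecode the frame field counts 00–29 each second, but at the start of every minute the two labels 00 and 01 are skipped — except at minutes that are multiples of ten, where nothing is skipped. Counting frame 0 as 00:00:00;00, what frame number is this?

As if non-drop at 30 labels/s: (0 × 3600 + 31 × 60 + 6) × 30 + 25 = 56005.
Minute boundaries passed: 31; those not divisible by 10: 31 − 3 = 28; dropped labels = 2 × 28 = 56.
Actual frame index = 56005 − 56 = 55949.

55949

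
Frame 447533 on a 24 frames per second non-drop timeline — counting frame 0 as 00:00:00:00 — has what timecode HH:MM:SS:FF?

05:10:47:05

447533 ÷ 24 = 18647 full seconds, remainder 5 frames.
18647 s = 5 h 10 min 47 s.
Timecode: 05:10:47:05.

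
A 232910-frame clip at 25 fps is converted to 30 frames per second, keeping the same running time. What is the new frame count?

279492 frames

Target frames = source frames × (target rate / source rate) = 232910 × (30)/(25) = 232910 × 6/5 = 279492.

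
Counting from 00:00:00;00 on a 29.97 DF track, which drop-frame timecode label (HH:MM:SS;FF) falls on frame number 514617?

Ten DF minutes hold 17982 frames, so frame 514617 lies in block 28 (frames 503496–521477) with 11121 frames into that block.
The block's first minute is 1800 frames and the rest 1798 each; 11121 frames reaches minute 6, so 28 × 18 + 6 × 2 = 516 labels have been skipped so far.
Adding those back, label number 514617 + 516 = 515133 at 30 labels/s is 17171 s + 3 f = 4 h 46 min 11 s frame 3, i.e. 04:46:11;03.

04:46:11;03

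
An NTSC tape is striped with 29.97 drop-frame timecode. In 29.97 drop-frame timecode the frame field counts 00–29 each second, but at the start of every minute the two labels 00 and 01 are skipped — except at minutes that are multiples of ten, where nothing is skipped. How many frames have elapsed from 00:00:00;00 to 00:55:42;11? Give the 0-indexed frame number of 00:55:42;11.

100171

Complete 10-minute blocks: 5, each 17982 frames → 89910.
Remaining 5 whole minutes in the current block: 1800 + 4 × 1798 = 8992 frames.
Within the current minute: 42 × 30 + 11 − 2 = 1269 (labels ;00/;01 skipped at this minute). Total = 89910 + 8992 + 1269 = 100171.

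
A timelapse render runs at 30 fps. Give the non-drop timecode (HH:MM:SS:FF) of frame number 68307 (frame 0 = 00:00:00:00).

68307 ÷ 30 = 2276 full seconds, remainder 27 frames.
2276 s = 0 h 37 min 56 s.
Timecode: 00:37:56:27.

00:37:56:27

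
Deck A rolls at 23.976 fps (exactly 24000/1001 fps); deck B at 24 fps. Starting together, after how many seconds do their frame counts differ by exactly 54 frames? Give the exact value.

2252.25 seconds

The gap grows by |24 − 24000/1001| = 24/1001 frames per second.
Time for a 54-frame gap: 54 ÷ (24/1001) = 2252.25 s.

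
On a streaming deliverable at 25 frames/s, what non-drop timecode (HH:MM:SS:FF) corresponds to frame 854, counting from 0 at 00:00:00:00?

854 ÷ 25 = 34 full seconds, remainder 4 frames.
34 s = 0 h 0 min 34 s.
Timecode: 00:00:34:04.

00:00:34:04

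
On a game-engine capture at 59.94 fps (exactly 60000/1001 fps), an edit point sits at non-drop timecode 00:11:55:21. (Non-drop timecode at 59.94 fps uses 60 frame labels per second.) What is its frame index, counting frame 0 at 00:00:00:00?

frame 42921

Total seconds to the label: (0 × 3600 + 11 × 60 + 55) = 715.
Frame index = 715 × 60 + 21 = 42921.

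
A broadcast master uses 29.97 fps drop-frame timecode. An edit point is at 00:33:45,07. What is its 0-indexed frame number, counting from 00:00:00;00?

As if non-drop at 30 labels/s: (0 × 3600 + 33 × 60 + 45) × 30 + 7 = 60757.
Minute boundaries passed: 33; those not divisible by 10: 33 − 3 = 30; dropped labels = 2 × 30 = 60.
Actual frame index = 60757 − 60 = 60697.

60697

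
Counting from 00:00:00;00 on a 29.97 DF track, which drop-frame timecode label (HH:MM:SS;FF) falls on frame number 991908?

09:11:36;20

Ten DF minutes hold 17982 frames, so frame 991908 lies in block 55 (frames 989010–1006991) with 2898 frames into that block.
The block's first minute is 1800 frames and the rest 1798 each; 2898 frames reaches minute 1, so 55 × 18 + 1 × 2 = 992 labels have been skipped so far.
Adding those back, label number 991908 + 992 = 992900 at 30 labels/s is 33096 s + 20 f = 9 h 11 min 36 s frame 20, i.e. 09:11:36;20.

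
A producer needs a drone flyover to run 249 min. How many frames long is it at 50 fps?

249 min = 14940 s.
Frames = 14940 × 50 = 747000.

747000 frames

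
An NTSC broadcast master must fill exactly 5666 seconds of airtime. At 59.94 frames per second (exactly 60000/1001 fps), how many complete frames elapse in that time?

339620 frames

Frames = 5666 × 60000/1001 = 339960000/1001 ≈ 339620.3796.
Complete frames: 339620.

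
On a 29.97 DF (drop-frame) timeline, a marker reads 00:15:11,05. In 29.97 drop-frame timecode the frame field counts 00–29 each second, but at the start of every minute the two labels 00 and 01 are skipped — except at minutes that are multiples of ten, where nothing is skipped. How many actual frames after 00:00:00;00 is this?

27307

Complete 10-minute blocks: 1, each 17982 frames → 17982.
Remaining 5 whole minutes in the current block: 1800 + 4 × 1798 = 8992 frames.
Within the current minute: 11 × 30 + 5 − 2 = 333 (labels ;00/;01 skipped at this minute). Total = 17982 + 8992 + 333 = 27307.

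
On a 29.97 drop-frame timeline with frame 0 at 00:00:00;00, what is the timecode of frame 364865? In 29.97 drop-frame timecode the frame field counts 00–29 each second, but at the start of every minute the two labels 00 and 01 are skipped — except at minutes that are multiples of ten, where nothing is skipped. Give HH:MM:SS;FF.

03:22:54;09

Ten DF minutes hold 17982 frames, so frame 364865 lies in block 20 (frames 359640–377621) with 5225 frames into that block.
The block's first minute is 1800 frames and the rest 1798 each; 5225 frames reaches minute 2, so 20 × 18 + 2 × 2 = 364 labels have been skipped so far.
Adding those back, label number 364865 + 364 = 365229 at 30 labels/s is 12174 s + 9 f = 3 h 22 min 54 s frame 9, i.e. 03:22:54;09.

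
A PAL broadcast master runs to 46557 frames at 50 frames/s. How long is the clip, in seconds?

Running time = 46557 / (50) = 931.14 s.

931.14 seconds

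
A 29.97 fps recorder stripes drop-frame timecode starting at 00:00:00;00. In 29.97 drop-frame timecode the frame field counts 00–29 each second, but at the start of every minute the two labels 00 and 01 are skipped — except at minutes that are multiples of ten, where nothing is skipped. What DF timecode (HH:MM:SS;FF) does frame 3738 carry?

00:02:04;22

Ten DF minutes hold 17982 frames, so frame 3738 lies in block 0 (frames 0–17981) with 3738 frames into that block.
The block's first minute is 1800 frames and the rest 1798 each; 3738 frames reaches minute 2, so 0 × 18 + 2 × 2 = 4 labels have been skipped so far.
Adding those back, label number 3738 + 4 = 3742 at 30 labels/s is 124 s + 22 f = 0 h 2 min 4 s frame 22, i.e. 00:02:04;22.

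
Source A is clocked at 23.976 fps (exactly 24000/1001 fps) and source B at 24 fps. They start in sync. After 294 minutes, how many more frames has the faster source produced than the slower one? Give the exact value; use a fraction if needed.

294 min = 17640 s.
A emits 24000/1001 × 17640 = 60480000/143 frames; B emits 24 × 17640 = 423360.
Difference = 60480/143 frames (≈ 422.9371); B is ahead of A.

60480/143 frames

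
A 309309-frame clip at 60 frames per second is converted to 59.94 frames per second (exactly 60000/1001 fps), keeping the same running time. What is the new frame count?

Target frames = source frames × (target rate / source rate) = 309309 × (60000/1001)/(60) = 309309 × 1000/1001 = 309000.

309000 frames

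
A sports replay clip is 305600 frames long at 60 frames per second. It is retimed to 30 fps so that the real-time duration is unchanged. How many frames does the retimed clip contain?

Target frames = source frames × (target rate / source rate) = 305600 × (30)/(60) = 305600 × 1/2 = 152800.

152800 frames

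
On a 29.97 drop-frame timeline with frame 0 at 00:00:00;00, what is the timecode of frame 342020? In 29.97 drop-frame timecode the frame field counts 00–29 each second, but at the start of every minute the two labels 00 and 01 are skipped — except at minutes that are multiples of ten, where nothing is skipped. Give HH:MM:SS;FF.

Ten DF minutes hold 17982 frames, so frame 342020 lies in block 19 (frames 341658–359639) with 362 frames into that block.
The block's first minute is 1800 frames and the rest 1798 each; 362 frames reaches minute 0, so 19 × 18 + 0 × 2 = 342 labels have been skipped so far.
Adding those back, label number 342020 + 342 = 342362 at 30 labels/s is 11412 s + 2 f = 3 h 10 min 12 s frame 2, i.e. 03:10:12;02.

03:10:12;02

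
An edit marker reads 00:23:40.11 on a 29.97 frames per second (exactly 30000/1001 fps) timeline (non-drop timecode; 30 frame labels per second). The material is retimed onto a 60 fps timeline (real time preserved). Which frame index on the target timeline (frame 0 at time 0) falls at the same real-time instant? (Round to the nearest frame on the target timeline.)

frame 85307

Source frame index: (0×3600 + 23×60 + 40) × 30 + 11 = 42611.
Real time: 42611 / (30000/1001) = 42653611/30000 s.
Target frame: (42653611/30000) × (60) = 42653611/500 ≈ 85307.222 → 85307.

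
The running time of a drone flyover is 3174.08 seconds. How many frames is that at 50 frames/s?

Frames = 3174.08 × 50 = 158704.

158704 frames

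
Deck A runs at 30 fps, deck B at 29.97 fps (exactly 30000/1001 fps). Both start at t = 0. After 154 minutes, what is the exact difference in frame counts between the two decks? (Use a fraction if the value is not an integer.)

154 min = 9240 s.
A emits 30 × 9240 = 277200 frames; B emits 30000/1001 × 9240 = 3600000/13.
Difference = 3600/13 frames (≈ 276.9231); B is behind A.

3600/13 frames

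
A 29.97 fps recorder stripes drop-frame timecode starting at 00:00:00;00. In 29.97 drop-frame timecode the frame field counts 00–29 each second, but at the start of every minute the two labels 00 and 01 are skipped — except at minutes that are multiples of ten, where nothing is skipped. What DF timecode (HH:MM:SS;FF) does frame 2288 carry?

Each 10-minute DF block holds 10 × 60 × 30 − 9 × 2 = 17982 frames. 2288 ÷ 17982 → 0 full blocks, remainder 2288.
Within the partial block the first minute is 1800 frames and each further minute 1798, so 1 further minute boundary passed. Total skipped labels = 18 × 0 + 2 × 1 = 2.
Non-drop label index = 2288 + 2 = 2290; at 30 labels/s that is 00:01:16:10, i.e. DF 00:01:16;10.

00:01:16;10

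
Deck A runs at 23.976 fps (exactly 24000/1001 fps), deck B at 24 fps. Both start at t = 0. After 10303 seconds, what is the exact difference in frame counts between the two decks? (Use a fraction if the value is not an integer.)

A emits 24000/1001 × 10303 = 247272000/1001 frames; B emits 24 × 10303 = 247272.
Difference = 247272/1001 frames (≈ 247.0250); B is ahead of A.

247272/1001 frames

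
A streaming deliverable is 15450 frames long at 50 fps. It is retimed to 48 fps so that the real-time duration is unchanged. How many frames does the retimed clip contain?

14832 frames

Target frames = source frames × (target rate / source rate) = 15450 × (48)/(50) = 15450 × 24/25 = 14832.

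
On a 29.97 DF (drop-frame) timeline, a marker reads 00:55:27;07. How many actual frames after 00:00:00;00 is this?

99717

As if non-drop at 30 labels/s: (0 × 3600 + 55 × 60 + 27) × 30 + 7 = 99817.
Minute boundaries passed: 55; those not divisible by 10: 55 − 5 = 50; dropped labels = 2 × 50 = 100.
Actual frame index = 99817 − 100 = 99717.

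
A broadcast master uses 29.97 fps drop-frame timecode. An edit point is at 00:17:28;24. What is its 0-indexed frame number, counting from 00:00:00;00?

As if non-drop at 30 labels/s: (0 × 3600 + 17 × 60 + 28) × 30 + 24 = 31464.
Minute boundaries passed: 17; those not divisible by 10: 17 − 1 = 16; dropped labels = 2 × 16 = 32.
Actual frame index = 31464 − 32 = 31432.

31432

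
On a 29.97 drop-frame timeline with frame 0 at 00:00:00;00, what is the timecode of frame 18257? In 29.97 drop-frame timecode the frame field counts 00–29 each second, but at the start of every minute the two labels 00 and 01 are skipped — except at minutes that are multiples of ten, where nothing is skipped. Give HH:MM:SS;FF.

Ten DF minutes hold 17982 frames, so frame 18257 lies in block 1 (frames 17982–35963) with 275 frames into that block.
The block's first minute is 1800 frames and the rest 1798 each; 275 frames reaches minute 0, so 1 × 18 + 0 × 2 = 18 labels have been skipped so far.
Adding those back, label number 18257 + 18 = 18275 at 30 labels/s is 609 s + 5 f = 0 h 10 min 9 s frame 5, i.e. 00:10:09;05.

00:10:09;05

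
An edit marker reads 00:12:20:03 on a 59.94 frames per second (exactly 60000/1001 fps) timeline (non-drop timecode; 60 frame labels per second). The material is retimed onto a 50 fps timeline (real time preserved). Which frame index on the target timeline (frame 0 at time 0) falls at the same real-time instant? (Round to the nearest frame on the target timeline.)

frame 37040

Source frame index: (0×3600 + 12×60 + 20) × 60 + 3 = 44403.
Real time: 44403 / (60000/1001) = 14815801/20000 s.
Target frame: (14815801/20000) × (50) = 14815801/400 ≈ 37039.503 → 37040.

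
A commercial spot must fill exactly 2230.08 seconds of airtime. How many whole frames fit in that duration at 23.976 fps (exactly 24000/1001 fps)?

53468 frames

Frames = 2230.08 × 24000/1001 = 53521920/1001 ≈ 53468.4515.
Complete frames: 53468.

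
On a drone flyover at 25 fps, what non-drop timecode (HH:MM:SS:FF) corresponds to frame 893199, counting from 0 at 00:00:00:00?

893199 ÷ 25 = 35727 full seconds, remainder 24 frames.
35727 s = 9 h 55 min 27 s.
Timecode: 09:55:27:24.

09:55:27:24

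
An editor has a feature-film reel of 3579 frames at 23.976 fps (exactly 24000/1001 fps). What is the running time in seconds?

Running time = 3579 / (24000/1001) = 149.274125 s.

149.274125 seconds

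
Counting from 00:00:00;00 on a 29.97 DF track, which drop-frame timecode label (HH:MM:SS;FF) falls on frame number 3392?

00:01:53;04

Ten DF minutes hold 17982 frames, so frame 3392 lies in block 0 (frames 0–17981) with 3392 frames into that block.
The block's first minute is 1800 frames and the rest 1798 each; 3392 frames reaches minute 1, so 0 × 18 + 1 × 2 = 2 labels have been skipped so far.
Adding those back, label number 3392 + 2 = 3394 at 30 labels/s is 113 s + 4 f = 0 h 1 min 53 s frame 4, i.e. 00:01:53;04.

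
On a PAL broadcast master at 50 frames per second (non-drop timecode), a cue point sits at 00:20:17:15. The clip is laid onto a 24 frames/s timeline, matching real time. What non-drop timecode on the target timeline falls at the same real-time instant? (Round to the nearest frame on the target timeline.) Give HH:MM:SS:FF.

00:20:17:07

Source frame index: (0×3600 + 20×60 + 17) × 50 + 15 = 60865.
Real time: 60865 / (50) = 12173/10 s.
Target frame: (12173/10) × (24) = 146076/5 ≈ 29215.200 → 29215.
At 24 labels/s: frame 29215 → 00:20:17:07.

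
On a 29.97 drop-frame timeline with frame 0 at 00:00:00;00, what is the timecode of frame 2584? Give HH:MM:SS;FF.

Ten DF minutes hold 17982 frames, so frame 2584 lies in block 0 (frames 0–17981) with 2584 frames into that block.
The block's first minute is 1800 frames and the rest 1798 each; 2584 frames reaches minute 1, so 0 × 18 + 1 × 2 = 2 labels have been skipped so far.
Adding those back, label number 2584 + 2 = 2586 at 30 labels/s is 86 s + 6 f = 0 h 1 min 26 s frame 6, i.e. 00:01:26;06.

00:01:26;06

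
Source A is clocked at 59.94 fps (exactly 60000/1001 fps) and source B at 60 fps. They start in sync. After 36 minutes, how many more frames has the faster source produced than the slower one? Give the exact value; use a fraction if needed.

129600/1001 frames

36 min = 2160 s.
A emits 60000/1001 × 2160 = 129600000/1001 frames; B emits 60 × 2160 = 129600.
Difference = 129600/1001 frames (≈ 129.4705); B is ahead of A.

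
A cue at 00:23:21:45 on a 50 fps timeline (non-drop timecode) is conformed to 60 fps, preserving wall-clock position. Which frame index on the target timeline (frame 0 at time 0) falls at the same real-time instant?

Source frame index: (0×3600 + 23×60 + 21) × 50 + 45 = 70095.
Real time: 70095 / (50) = 14019/10 s.
Target frame: (14019/10) × (60) = 84114.

frame 84114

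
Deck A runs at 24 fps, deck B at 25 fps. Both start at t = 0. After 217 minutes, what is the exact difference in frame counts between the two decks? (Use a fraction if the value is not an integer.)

13020 frames

217 min = 13020 s.
A emits 24 × 13020 = 312480 frames; B emits 25 × 13020 = 325500.
Difference = 13020 frames; B is ahead of A.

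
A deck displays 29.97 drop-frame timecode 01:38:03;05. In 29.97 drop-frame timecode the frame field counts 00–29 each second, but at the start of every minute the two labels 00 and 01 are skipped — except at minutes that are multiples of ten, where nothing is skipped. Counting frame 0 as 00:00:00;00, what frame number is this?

Complete 10-minute blocks: 9, each 17982 frames → 161838.
Remaining 8 whole minutes in the current block: 1800 + 7 × 1798 = 14386 frames.
Within the current minute: 3 × 30 + 5 − 2 = 93 (labels ;00/;01 skipped at this minute). Total = 161838 + 14386 + 93 = 176317.

176317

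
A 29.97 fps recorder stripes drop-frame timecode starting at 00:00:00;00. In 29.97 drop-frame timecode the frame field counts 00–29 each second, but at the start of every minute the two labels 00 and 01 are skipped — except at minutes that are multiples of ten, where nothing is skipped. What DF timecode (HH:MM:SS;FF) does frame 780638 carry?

07:14:07;10

Ten DF minutes hold 17982 frames, so frame 780638 lies in block 43 (frames 773226–791207) with 7412 frames into that block.
The block's first minute is 1800 frames and the rest 1798 each; 7412 frames reaches minute 4, so 43 × 18 + 4 × 2 = 782 labels have been skipped so far.
Adding those back, label number 780638 + 782 = 781420 at 30 labels/s is 26047 s + 10 f = 7 h 14 min 7 s frame 10, i.e. 07:14:07;10.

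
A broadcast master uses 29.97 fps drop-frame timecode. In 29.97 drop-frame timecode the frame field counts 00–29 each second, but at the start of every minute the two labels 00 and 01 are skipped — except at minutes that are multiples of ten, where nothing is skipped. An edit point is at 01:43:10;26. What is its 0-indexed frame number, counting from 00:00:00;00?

Complete 10-minute blocks: 10, each 17982 frames → 179820.
Remaining 3 whole minutes in the current block: 1800 + 2 × 1798 = 5396 frames.
Within the current minute: 10 × 30 + 26 − 2 = 324 (labels ;00/;01 skipped at this minute). Total = 179820 + 5396 + 324 = 185540.

185540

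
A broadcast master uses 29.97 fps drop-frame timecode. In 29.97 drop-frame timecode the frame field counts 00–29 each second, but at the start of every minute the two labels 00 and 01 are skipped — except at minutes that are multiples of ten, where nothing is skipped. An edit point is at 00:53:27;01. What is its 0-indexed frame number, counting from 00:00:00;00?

Complete 10-minute blocks: 5, each 17982 frames → 89910.
Remaining 3 whole minutes in the current block: 1800 + 2 × 1798 = 5396 frames.
Within the current minute: 27 × 30 + 1 − 2 = 809 (labels ;00/;01 skipped at this minute). Total = 89910 + 5396 + 809 = 96115.

96115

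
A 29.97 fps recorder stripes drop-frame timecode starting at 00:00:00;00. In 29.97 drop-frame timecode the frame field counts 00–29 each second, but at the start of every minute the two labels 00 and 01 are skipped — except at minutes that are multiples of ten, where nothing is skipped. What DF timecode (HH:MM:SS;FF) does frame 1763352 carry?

Ten DF minutes hold 17982 frames, so frame 1763352 lies in block 98 (frames 1762236–1780217) with 1116 frames into that block.
The block's first minute is 1800 frames and the rest 1798 each; 1116 frames reaches minute 0, so 98 × 18 + 0 × 2 = 1764 labels have been skipped so far.
Adding those back, label number 1763352 + 1764 = 1765116 at 30 labels/s is 58837 s + 6 f = 16 h 20 min 37 s frame 6, i.e. 16:20:37;06.

16:20:37;06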